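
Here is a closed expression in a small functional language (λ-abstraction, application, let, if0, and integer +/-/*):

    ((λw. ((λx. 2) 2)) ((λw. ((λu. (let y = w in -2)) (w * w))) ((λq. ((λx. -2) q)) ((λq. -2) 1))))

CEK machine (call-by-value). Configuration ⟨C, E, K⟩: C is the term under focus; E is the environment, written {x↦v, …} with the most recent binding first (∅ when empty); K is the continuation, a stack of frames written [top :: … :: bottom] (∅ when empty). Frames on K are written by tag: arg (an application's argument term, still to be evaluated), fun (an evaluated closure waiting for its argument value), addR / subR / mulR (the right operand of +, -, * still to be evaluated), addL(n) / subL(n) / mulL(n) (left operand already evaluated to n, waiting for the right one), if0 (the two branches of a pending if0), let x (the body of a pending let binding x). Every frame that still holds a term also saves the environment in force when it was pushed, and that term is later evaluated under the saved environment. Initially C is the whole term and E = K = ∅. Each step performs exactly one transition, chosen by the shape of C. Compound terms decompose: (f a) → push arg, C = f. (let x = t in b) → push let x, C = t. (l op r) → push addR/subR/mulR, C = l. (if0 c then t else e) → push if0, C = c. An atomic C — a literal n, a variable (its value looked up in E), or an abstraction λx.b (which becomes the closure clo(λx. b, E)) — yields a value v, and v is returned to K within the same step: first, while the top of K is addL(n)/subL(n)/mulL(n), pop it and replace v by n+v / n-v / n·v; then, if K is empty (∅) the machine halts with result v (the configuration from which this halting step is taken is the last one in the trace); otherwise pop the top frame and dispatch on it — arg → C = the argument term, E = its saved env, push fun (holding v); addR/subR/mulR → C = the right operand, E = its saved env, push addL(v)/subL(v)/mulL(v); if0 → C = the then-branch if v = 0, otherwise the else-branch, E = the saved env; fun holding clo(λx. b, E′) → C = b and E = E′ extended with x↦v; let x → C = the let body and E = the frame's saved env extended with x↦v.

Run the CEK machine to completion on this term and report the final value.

0. ⟨C=((λw. ((λx. 2) 2)) ((λw. ((λu. (let y = w in -2)) (w * w))) ((λq. ((λx. -2) q)) ((λq. -2) 1)))); E=∅; K=∅⟩
1. ⟨C=(λw. ((λx. 2) 2)); E=∅; K=[arg]⟩
2. ⟨C=((λw. ((λu. (let y = w in -2)) (w * w))) ((λq. ((λx. -2) q)) ((λq. -2) 1))); E=∅; K=[fun]⟩
3. ⟨C=(λw. ((λu. (let y = w in -2)) (w * w))); E=∅; K=[arg :: fun]⟩
4. ⟨C=((λq. ((λx. -2) q)) ((λq. -2) 1)); E=∅; K=[fun :: fun]⟩
5. ⟨C=(λq. ((λx. -2) q)); E=∅; K=[arg :: fun :: fun]⟩
6. ⟨C=((λq. -2) 1); E=∅; K=[fun :: fun :: fun]⟩
7. ⟨C=(λq. -2); E=∅; K=[arg :: fun :: fun :: fun]⟩
8. ⟨C=1; E=∅; K=[fun :: fun :: fun :: fun]⟩
9. ⟨C=-2; E={q↦1}; K=[fun :: fun :: fun]⟩
10. ⟨C=((λx. -2) q); E={q↦-2}; K=[fun :: fun]⟩
11. ⟨C=(λx. -2); E={q↦-2}; K=[arg :: fun :: fun]⟩
12. ⟨C=q; E={q↦-2}; K=[fun :: fun :: fun]⟩
13. ⟨C=-2; E={x↦-2, q↦-2}; K=[fun :: fun]⟩
14. ⟨C=((λu. (let y = w in -2)) (w * w)); E={w↦-2}; K=[fun]⟩
15. ⟨C=(λu. (let y = w in -2)); E={w↦-2}; K=[arg :: fun]⟩
16. ⟨C=(w * w); E={w↦-2}; K=[fun :: fun]⟩
17. ⟨C=w; E={w↦-2}; K=[mulR :: fun :: fun]⟩
18. ⟨C=w; E={w↦-2}; K=[mulL(-2) :: fun :: fun]⟩
19. ⟨C=(let y = w in -2); E={u↦4, w↦-2}; K=[fun]⟩
20. ⟨C=w; E={u↦4, w↦-2}; K=[let y :: fun]⟩
21. ⟨C=-2; E={y↦-2, u↦4, w↦-2}; K=[fun]⟩
22. ⟨C=((λx. 2) 2); E={w↦-2}; K=∅⟩
23. ⟨C=(λx. 2); E={w↦-2}; K=[arg]⟩
24. ⟨C=2; E={w↦-2}; K=[fun]⟩
25. ⟨C=2; E={x↦2, w↦-2}; K=∅⟩
→ final value 2

Answer: 2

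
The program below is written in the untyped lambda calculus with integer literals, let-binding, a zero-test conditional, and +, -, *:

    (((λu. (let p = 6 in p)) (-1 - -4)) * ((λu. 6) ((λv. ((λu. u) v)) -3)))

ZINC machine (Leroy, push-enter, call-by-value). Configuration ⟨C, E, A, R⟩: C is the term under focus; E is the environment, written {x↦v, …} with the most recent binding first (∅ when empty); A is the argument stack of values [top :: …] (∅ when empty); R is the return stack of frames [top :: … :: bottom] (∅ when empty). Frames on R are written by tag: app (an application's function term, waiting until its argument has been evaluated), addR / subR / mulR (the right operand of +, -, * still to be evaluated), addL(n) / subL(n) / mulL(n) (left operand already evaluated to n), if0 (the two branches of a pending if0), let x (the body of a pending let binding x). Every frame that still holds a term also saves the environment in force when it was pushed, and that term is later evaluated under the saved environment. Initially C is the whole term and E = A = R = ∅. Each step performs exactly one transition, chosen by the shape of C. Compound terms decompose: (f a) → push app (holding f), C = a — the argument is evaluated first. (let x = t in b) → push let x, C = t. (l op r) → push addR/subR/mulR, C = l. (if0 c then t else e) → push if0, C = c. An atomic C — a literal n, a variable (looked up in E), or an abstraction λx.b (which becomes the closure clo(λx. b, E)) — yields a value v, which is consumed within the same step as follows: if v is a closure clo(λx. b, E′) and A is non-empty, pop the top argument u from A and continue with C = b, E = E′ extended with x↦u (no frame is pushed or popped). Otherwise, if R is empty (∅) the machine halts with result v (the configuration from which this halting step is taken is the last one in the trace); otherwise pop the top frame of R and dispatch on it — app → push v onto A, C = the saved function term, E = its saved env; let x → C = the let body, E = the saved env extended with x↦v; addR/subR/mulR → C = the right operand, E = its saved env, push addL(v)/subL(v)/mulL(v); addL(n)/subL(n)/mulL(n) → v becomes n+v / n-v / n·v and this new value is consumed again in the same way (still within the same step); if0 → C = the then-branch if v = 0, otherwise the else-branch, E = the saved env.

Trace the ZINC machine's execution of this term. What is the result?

[0] <C=(((λu. (let p = 6 in p)) (-1 - -4)) * ((λu. 6) ((λv. ((λu. u) v)) -3))), E=∅, A=∅, R=∅>
[1] <C=((λu. (let p = 6 in p)) (-1 - -4)), E=∅, A=∅, R=[mulR]>
[2] <C=(-1 - -4), E=∅, A=∅, R=[app :: mulR]>
[3] <C=-1, E=∅, A=∅, R=[subR :: app :: mulR]>
[4] <C=-4, E=∅, A=∅, R=[subL(-1) :: app :: mulR]>
[5] <C=(λu. (let p = 6 in p)), E=∅, A=[3], R=[mulR]>
[6] <C=(let p = 6 in p), E={u↦3}, A=∅, R=[mulR]>
[7] <C=6, E={u↦3}, A=∅, R=[let p :: mulR]>
[8] <C=p, E={p↦6, u↦3}, A=∅, R=[mulR]>
[9] <C=((λu. 6) ((λv. ((λu. u) v)) -3)), E=∅, A=∅, R=[mulL(6)]>
[10] <C=((λv. ((λu. u) v)) -3), E=∅, A=∅, R=[app :: mulL(6)]>
[11] <C=-3, E=∅, A=∅, R=[app :: app :: mulL(6)]>
[12] <C=(λv. ((λu. u) v)), E=∅, A=[-3], R=[app :: mulL(6)]>
[13] <C=((λu. u) v), E={v↦-3}, A=∅, R=[app :: mulL(6)]>
[14] <C=v, E={v↦-3}, A=∅, R=[app :: app :: mulL(6)]>
[15] <C=(λu. u), E={v↦-3}, A=[-3], R=[app :: mulL(6)]>
[16] <C=u, E={u↦-3, v↦-3}, A=∅, R=[app :: mulL(6)]>
[17] <C=(λu. 6), E=∅, A=[-3], R=[mulL(6)]>
[18] <C=6, E={u↦-3}, A=∅, R=[mulL(6)]>
→ final value 36

Answer: 36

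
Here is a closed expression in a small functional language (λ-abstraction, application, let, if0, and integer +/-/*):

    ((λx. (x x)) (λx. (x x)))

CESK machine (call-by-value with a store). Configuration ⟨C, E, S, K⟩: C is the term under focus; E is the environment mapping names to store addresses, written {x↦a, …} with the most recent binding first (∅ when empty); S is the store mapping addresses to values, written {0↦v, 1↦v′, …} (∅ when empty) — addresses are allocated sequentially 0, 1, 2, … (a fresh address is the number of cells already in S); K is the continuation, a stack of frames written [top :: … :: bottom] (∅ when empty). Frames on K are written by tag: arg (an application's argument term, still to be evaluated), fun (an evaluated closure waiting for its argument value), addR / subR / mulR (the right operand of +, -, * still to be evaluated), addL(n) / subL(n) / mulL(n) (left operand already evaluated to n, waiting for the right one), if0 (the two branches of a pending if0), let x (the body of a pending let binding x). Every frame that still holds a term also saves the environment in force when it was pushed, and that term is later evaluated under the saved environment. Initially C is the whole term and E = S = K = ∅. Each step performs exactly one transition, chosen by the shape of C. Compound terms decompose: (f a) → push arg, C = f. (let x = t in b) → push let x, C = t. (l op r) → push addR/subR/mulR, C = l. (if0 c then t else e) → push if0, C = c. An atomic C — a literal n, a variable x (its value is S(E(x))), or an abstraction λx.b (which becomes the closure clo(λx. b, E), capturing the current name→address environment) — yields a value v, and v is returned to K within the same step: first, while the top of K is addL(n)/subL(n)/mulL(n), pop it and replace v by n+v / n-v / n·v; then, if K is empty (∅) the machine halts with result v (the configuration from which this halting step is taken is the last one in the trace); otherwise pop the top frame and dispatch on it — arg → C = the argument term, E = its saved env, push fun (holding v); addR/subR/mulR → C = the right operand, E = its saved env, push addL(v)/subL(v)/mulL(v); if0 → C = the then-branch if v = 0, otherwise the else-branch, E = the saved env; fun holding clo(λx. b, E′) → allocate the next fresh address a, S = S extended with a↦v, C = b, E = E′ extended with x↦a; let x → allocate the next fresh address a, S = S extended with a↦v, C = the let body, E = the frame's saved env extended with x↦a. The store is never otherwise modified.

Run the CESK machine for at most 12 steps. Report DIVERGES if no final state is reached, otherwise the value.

Answer: DIVERGES (no final state within 12 steps)

Machine steps:
t=0: [C=((λx. (x x)) (λx. (x x))) | E=∅ | S=∅ | K=∅]
t=1: [C=(λx. (x x)) | E=∅ | S=∅ | K=[arg]]
t=2: [C=(λx. (x x)) | E=∅ | S=∅ | K=[fun]]
t=3: [C=(x x) | E={x↦0} | S={0↦clo(λx. (x x), ∅)} | K=∅]
t=4: [C=x | E={x↦0} | S={0↦clo(λx. (x x), ∅)} | K=[arg]]
t=5: [C=x | E={x↦0} | S={0↦clo(λx. (x x), ∅)} | K=[fun]]
t=6: [C=(x x) | E={x↦1} | S={0↦clo(λx. (x x), ∅), 1↦clo(λx. (x x), ∅)} | K=∅]
t=7: [C=x | E={x↦1} | S={0↦clo(λx. (x x), ∅), 1↦clo(λx. (x x), ∅)} | K=[arg]]
t=8: [C=x | E={x↦1} | S={0↦clo(λx. (x x), ∅), 1↦clo(λx. (x x), ∅)} | K=[fun]]
t=9: [C=(x x) | E={x↦2} | S={0↦clo(λx. (x x), ∅), 1↦clo(λx. (x x), ∅), 2↦clo(λx. (x x), ∅)} | K=∅]
t=10: [C=x | E={x↦2} | S={0↦clo(λx. (x x), ∅), 1↦clo(λx. (x x), ∅), 2↦clo(λx. (x x), ∅)} | K=[arg]]
t=11: [C=x | E={x↦2} | S={0↦clo(λx. (x x), ∅), 1↦clo(λx. (x x), ∅), 2↦clo(λx. (x x), ∅)} | K=[fun]]
t=12: [C=(x x) | E={x↦3} | S={0↦clo(λx. (x x), ∅), 1↦clo(λx. (x x), ∅), 2↦clo(λx. (x x), ∅), 3↦clo(λx. (x x), ∅)} | K=∅]
→ 12 transitions taken and the configuration is still not final: no result within 12 steps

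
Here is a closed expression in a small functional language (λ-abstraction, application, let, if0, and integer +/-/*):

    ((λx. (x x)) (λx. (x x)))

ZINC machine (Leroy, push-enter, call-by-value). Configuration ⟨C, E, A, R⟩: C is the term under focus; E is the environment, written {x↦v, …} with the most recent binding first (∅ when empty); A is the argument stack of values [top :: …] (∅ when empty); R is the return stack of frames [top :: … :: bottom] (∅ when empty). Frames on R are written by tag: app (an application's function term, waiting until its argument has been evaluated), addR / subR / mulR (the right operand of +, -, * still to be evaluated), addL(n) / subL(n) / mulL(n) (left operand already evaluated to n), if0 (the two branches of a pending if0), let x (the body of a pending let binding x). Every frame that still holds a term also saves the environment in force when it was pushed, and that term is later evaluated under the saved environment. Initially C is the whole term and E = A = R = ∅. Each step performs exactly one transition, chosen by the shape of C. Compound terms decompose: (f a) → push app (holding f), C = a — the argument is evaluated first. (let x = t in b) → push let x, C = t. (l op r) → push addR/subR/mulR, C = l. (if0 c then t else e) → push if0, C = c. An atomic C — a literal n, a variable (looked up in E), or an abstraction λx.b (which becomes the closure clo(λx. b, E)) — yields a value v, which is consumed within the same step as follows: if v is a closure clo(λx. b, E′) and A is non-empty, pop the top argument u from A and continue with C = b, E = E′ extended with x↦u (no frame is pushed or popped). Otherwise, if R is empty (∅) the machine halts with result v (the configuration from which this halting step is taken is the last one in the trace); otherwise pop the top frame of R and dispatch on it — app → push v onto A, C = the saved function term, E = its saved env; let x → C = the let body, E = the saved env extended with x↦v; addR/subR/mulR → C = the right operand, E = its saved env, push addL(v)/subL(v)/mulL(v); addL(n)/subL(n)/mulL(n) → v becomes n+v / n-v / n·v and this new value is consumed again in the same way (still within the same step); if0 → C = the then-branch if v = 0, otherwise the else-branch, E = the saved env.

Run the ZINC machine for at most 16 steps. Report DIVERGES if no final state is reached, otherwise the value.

Answer: DIVERGES (no final state within 16 steps)

Execution trace:
[0] <C=((λx. (x x)) (λx. (x x))), E=∅, A=∅, R=∅>
[1] <C=(λx. (x x)), E=∅, A=∅, R=[app]>
[2] <C=(λx. (x x)), E=∅, A=[clo(λx. (x x), ∅)], R=∅>
[3] <C=(x x), E={x↦clo(λx. (x x), ∅)}, A=∅, R=∅>
[4] <C=x, E={x↦clo(λx. (x x), ∅)}, A=∅, R=[app]>
[5] <C=x, E={x↦clo(λx. (x x), ∅)}, A=[clo(λx. (x x), ∅)], R=∅>
… configuration repeats with period 3 (steps 3–5 recur indefinitely) …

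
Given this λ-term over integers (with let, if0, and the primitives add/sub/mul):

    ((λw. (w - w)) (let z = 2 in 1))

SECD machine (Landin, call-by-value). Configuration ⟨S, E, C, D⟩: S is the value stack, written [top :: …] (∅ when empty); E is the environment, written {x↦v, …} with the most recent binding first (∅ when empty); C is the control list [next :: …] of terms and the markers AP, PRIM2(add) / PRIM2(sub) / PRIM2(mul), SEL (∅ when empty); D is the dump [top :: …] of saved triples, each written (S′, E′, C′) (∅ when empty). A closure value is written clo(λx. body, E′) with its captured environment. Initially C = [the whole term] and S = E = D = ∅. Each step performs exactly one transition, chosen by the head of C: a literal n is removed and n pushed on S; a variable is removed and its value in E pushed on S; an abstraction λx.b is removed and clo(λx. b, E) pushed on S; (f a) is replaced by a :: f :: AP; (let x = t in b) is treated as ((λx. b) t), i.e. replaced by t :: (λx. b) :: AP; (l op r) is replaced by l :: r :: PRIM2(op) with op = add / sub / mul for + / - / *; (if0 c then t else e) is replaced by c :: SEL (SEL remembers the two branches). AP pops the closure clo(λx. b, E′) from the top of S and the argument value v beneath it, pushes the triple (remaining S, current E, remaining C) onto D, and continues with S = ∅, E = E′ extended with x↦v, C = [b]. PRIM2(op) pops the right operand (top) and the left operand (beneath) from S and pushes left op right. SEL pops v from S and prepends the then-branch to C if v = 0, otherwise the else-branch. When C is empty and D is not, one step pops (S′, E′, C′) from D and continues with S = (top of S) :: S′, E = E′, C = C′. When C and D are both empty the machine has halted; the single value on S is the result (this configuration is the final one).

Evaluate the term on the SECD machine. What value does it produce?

0. ⟨S=∅; E=∅; C=[((λw. (w - w)) (let z = 2 in 1))]; D=∅⟩
1. ⟨S=∅; E=∅; C=[(let z = 2 in 1) :: (λw. (w - w)) :: AP]; D=∅⟩
2. ⟨S=∅; E=∅; C=[2 :: (λz. 1) :: AP :: (λw. (w - w)) :: AP]; D=∅⟩
3. ⟨S=[2]; E=∅; C=[(λz. 1) :: AP :: (λw. (w - w)) :: AP]; D=∅⟩
4. ⟨S=[clo(λz. 1, ∅) :: 2]; E=∅; C=[AP :: (λw. (w - w)) :: AP]; D=∅⟩
5. ⟨S=∅; E={z↦2}; C=[1]; D=[(∅, ∅, [(λw. (w - w)) :: AP])]⟩
6. ⟨S=[1]; E={z↦2}; C=∅; D=[(∅, ∅, [(λw. (w - w)) :: AP])]⟩
7. ⟨S=[1]; E=∅; C=[(λw. (w - w)) :: AP]; D=∅⟩
8. ⟨S=[clo(λw. (w - w), ∅) :: 1]; E=∅; C=[AP]; D=∅⟩
9. ⟨S=∅; E={w↦1}; C=[(w - w)]; D=[(∅, ∅, ∅)]⟩
10. ⟨S=∅; E={w↦1}; C=[w :: w :: PRIM2(sub)]; D=[(∅, ∅, ∅)]⟩
11. ⟨S=[1]; E={w↦1}; C=[w :: PRIM2(sub)]; D=[(∅, ∅, ∅)]⟩
12. ⟨S=[1 :: 1]; E={w↦1}; C=[PRIM2(sub)]; D=[(∅, ∅, ∅)]⟩
13. ⟨S=[0]; E={w↦1}; C=∅; D=[(∅, ∅, ∅)]⟩
14. ⟨S=[0]; E=∅; C=∅; D=∅⟩
→ final value 0

Answer: 0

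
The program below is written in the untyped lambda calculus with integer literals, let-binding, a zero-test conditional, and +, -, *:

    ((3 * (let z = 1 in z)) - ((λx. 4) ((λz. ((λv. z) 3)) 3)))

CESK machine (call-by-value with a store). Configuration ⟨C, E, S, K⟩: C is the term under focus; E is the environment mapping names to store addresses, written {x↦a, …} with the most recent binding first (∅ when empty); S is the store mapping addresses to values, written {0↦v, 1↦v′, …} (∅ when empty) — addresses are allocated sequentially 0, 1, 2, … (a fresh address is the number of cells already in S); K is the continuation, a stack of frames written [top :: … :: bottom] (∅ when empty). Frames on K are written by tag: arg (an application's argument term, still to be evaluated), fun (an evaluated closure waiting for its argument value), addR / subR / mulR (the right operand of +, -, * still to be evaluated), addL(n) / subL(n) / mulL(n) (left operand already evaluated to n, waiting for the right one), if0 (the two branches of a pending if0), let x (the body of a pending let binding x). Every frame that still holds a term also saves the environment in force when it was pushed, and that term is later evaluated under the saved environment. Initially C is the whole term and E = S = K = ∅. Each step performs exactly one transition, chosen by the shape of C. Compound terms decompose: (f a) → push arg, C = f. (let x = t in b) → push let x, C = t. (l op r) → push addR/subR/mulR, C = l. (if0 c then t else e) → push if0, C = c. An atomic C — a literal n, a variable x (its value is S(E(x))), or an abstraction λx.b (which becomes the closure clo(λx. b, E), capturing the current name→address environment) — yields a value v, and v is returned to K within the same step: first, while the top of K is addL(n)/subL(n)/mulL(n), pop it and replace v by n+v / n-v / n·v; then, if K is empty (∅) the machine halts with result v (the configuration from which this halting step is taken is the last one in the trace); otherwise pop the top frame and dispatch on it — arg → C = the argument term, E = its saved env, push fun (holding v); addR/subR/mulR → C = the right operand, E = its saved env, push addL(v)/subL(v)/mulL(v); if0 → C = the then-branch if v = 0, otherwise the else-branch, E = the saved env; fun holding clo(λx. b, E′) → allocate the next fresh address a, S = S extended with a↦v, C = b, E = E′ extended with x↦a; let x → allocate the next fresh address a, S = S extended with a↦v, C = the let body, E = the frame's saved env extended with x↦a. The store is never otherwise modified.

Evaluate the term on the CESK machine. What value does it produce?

Answer: -1

Machine steps:
0. ⟨C=((3 * (let z = 1 in z)) - ((λx. 4) ((λz. ((λv. z) 3)) 3))); E=∅; S=∅; K=∅⟩
1. ⟨C=(3 * (let z = 1 in z)); E=∅; S=∅; K=[subR]⟩
2. ⟨C=3; E=∅; S=∅; K=[mulR :: subR]⟩
3. ⟨C=(let z = 1 in z); E=∅; S=∅; K=[mulL(3) :: subR]⟩
4. ⟨C=1; E=∅; S=∅; K=[let z :: mulL(3) :: subR]⟩
5. ⟨C=z; E={z↦0}; S={0↦1}; K=[mulL(3) :: subR]⟩
6. ⟨C=((λx. 4) ((λz. ((λv. z) 3)) 3)); E=∅; S={0↦1}; K=[subL(3)]⟩
7. ⟨C=(λx. 4); E=∅; S={0↦1}; K=[arg :: subL(3)]⟩
8. ⟨C=((λz. ((λv. z) 3)) 3); E=∅; S={0↦1}; K=[fun :: subL(3)]⟩
9. ⟨C=(λz. ((λv. z) 3)); E=∅; S={0↦1}; K=[arg :: fun :: subL(3)]⟩
10. ⟨C=3; E=∅; S={0↦1}; K=[fun :: fun :: subL(3)]⟩
11. ⟨C=((λv. z) 3); E={z↦1}; S={0↦1, 1↦3}; K=[fun :: subL(3)]⟩
12. ⟨C=(λv. z); E={z↦1}; S={0↦1, 1↦3}; K=[arg :: fun :: subL(3)]⟩
13. ⟨C=3; E={z↦1}; S={0↦1, 1↦3}; K=[fun :: fun :: subL(3)]⟩
14. ⟨C=z; E={v↦2, z↦1}; S={0↦1, 1↦3, 2↦3}; K=[fun :: subL(3)]⟩
15. ⟨C=4; E={x↦3}; S={0↦1, 1↦3, 2↦3, 3↦3}; K=[subL(3)]⟩
→ final value -1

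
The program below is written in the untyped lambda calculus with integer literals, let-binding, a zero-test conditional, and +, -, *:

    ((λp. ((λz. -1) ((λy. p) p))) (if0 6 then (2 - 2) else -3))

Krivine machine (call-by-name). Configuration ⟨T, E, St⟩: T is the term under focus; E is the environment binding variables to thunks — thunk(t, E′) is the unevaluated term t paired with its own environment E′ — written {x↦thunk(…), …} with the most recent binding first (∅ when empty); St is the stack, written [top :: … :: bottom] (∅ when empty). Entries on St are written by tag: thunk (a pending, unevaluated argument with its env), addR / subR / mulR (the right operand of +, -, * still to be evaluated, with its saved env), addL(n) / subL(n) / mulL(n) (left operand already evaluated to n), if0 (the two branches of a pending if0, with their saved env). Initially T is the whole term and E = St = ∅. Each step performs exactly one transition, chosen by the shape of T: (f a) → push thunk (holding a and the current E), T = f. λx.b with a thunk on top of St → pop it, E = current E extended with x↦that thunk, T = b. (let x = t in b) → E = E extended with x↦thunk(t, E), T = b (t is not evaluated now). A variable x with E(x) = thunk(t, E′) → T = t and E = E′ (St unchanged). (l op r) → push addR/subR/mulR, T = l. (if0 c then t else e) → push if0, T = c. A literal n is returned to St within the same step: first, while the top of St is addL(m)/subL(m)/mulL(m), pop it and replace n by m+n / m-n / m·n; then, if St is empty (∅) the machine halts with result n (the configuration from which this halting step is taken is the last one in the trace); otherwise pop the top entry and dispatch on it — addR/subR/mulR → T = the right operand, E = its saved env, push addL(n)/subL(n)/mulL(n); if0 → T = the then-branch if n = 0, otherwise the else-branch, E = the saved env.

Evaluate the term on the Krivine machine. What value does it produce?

Answer: -1

Derivation:
0. ⟨T=((λp. ((λz. -1) ((λy. p) p))) (if0 6 then (2 - 2) else -3)); E=∅; St=∅⟩
1. ⟨T=(λp. ((λz. -1) ((λy. p) p))); E=∅; St=[thunk]⟩
2. ⟨T=((λz. -1) ((λy. p) p)); E={p↦thunk((if0 6 then (2 - 2) else -3), ∅)}; St=∅⟩
3. ⟨T=(λz. -1); E={p↦thunk((if0 6 then (2 - 2) else -3), ∅)}; St=[thunk]⟩
4. ⟨T=-1; E={z↦thunk(((λy. p) p), {p↦thunk((if0 6 then (2 - 2) else -3), ∅)}), p↦thunk((if0 6 then (2 - 2) else -3), ∅)}; St=∅⟩
→ final value -1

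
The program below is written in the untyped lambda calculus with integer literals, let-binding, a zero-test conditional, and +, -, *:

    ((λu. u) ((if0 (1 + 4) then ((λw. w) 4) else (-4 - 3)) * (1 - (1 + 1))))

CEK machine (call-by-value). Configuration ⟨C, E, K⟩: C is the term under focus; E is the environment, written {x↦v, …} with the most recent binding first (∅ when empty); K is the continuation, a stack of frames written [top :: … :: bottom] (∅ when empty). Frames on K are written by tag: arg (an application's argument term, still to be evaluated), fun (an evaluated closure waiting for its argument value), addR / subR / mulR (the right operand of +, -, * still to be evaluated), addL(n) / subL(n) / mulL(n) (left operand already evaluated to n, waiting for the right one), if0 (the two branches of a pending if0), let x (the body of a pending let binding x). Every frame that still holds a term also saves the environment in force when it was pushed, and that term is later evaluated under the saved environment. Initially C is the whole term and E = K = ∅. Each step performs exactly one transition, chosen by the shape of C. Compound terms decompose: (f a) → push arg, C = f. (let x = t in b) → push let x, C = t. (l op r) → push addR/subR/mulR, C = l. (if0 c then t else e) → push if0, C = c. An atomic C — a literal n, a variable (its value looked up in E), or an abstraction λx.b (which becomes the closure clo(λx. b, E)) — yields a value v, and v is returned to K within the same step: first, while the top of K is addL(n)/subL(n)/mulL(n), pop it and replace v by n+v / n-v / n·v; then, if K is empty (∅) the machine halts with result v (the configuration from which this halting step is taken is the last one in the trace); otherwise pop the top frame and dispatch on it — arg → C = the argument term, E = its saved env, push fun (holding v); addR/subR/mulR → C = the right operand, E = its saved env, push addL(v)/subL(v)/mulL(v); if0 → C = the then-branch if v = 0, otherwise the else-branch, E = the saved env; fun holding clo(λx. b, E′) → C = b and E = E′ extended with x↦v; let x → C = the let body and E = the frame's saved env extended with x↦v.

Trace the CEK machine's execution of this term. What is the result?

Answer: 7

Execution trace:
t=0: [C=((λu. u) ((if0 (1 + 4) then ((λw. w) 4) else (-4 - 3)) * (1 - (1 + 1)))) | E=∅ | K=∅]
t=1: [C=(λu. u) | E=∅ | K=[arg]]
t=2: [C=((if0 (1 + 4) then ((λw. w) 4) else (-4 - 3)) * (1 - (1 + 1))) | E=∅ | K=[fun]]
t=3: [C=(if0 (1 + 4) then ((λw. w) 4) else (-4 - 3)) | E=∅ | K=[mulR :: fun]]
t=4: [C=(1 + 4) | E=∅ | K=[if0 :: mulR :: fun]]
t=5: [C=1 | E=∅ | K=[addR :: if0 :: mulR :: fun]]
t=6: [C=4 | E=∅ | K=[addL(1) :: if0 :: mulR :: fun]]
t=7: [C=(-4 - 3) | E=∅ | K=[mulR :: fun]]
t=8: [C=-4 | E=∅ | K=[subR :: mulR :: fun]]
t=9: [C=3 | E=∅ | K=[subL(-4) :: mulR :: fun]]
t=10: [C=(1 - (1 + 1)) | E=∅ | K=[mulL(-7) :: fun]]
t=11: [C=1 | E=∅ | K=[subR :: mulL(-7) :: fun]]
t=12: [C=(1 + 1) | E=∅ | K=[subL(1) :: mulL(-7) :: fun]]
t=13: [C=1 | E=∅ | K=[addR :: subL(1) :: mulL(-7) :: fun]]
t=14: [C=1 | E=∅ | K=[addL(1) :: subL(1) :: mulL(-7) :: fun]]
t=15: [C=u | E={u↦7} | K=∅]
→ final value 7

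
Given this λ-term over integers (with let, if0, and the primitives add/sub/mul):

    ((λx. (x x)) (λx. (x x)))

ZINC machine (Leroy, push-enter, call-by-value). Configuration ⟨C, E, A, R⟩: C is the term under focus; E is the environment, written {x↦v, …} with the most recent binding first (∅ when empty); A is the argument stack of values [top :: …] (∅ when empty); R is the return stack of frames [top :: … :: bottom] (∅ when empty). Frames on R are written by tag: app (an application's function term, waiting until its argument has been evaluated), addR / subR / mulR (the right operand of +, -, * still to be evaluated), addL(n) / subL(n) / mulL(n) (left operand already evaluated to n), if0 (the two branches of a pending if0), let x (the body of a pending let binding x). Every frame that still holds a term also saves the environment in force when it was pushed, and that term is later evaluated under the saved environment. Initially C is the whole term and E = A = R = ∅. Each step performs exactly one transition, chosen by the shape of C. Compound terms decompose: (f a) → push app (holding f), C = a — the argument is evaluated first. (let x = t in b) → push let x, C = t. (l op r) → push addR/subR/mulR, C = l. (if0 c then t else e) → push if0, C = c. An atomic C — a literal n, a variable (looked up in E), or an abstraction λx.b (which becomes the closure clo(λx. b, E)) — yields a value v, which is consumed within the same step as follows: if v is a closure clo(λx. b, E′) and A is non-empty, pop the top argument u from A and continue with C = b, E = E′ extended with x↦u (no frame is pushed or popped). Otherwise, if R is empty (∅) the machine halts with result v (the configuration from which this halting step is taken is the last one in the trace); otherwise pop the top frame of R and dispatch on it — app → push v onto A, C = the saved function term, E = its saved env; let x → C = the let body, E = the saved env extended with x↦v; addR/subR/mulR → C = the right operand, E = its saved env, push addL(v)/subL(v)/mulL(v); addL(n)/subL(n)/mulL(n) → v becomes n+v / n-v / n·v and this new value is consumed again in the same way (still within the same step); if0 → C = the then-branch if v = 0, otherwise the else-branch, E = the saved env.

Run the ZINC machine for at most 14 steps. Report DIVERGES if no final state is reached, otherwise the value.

step 0: ⟨C=((λx. (x x)) (λx. (x x))); E=∅; A=∅; R=∅⟩
step 1: ⟨C=(λx. (x x)); E=∅; A=∅; R=[app]⟩
step 2: ⟨C=(λx. (x x)); E=∅; A=[clo(λx. (x x), ∅)]; R=∅⟩
step 3: ⟨C=(x x); E={x↦clo(λx. (x x), ∅)}; A=∅; R=∅⟩
step 4: ⟨C=x; E={x↦clo(λx. (x x), ∅)}; A=∅; R=[app]⟩
step 5: ⟨C=x; E={x↦clo(λx. (x x), ∅)}; A=[clo(λx. (x x), ∅)]; R=∅⟩
… configuration repeats with period 3 (steps 3–5 recur indefinitely) …

Answer: DIVERGES (no final state within 14 steps)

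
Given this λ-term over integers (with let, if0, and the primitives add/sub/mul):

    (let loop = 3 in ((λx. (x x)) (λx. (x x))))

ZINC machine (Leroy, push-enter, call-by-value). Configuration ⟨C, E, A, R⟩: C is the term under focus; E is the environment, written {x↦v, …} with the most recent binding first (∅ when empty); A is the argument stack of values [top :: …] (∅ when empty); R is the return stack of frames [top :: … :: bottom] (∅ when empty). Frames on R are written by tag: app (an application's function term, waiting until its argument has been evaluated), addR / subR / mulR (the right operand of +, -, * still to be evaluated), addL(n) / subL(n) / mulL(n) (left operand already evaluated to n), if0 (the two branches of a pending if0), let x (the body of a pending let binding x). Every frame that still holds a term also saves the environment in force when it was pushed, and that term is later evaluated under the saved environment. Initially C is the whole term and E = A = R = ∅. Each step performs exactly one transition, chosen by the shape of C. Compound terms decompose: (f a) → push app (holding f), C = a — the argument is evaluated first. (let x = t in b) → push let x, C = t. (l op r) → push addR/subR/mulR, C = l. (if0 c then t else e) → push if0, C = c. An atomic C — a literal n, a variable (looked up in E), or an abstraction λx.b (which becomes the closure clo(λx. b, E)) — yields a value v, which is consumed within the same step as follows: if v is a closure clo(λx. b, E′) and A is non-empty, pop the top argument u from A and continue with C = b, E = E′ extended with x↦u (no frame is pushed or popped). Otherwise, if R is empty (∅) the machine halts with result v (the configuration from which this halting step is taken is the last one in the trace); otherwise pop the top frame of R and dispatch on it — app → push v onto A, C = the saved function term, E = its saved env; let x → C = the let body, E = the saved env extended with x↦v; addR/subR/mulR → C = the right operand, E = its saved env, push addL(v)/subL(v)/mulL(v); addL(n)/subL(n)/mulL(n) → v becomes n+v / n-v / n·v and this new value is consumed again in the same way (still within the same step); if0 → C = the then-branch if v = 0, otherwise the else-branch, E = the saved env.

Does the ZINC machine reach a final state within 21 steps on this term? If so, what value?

Answer: DIVERGES (no final state within 21 steps)

Execution trace:
[0] ⟨C=(let loop = 3 in ((λx. (x x)) (λx. (x x)))); E=∅; A=∅; R=∅⟩
[1] ⟨C=3; E=∅; A=∅; R=[let loop]⟩
[2] ⟨C=((λx. (x x)) (λx. (x x))); E={loop↦3}; A=∅; R=∅⟩
[3] ⟨C=(λx. (x x)); E={loop↦3}; A=∅; R=[app]⟩
[4] ⟨C=(λx. (x x)); E={loop↦3}; A=[clo(λx. (x x), {loop↦3})]; R=∅⟩
[5] ⟨C=(x x); E={x↦clo(λx. (x x), {loop↦3}), loop↦3}; A=∅; R=∅⟩
[6] ⟨C=x; E={x↦clo(λx. (x x), {loop↦3}), loop↦3}; A=∅; R=[app]⟩
[7] ⟨C=x; E={x↦clo(λx. (x x), {loop↦3}), loop↦3}; A=[clo(λx. (x x), {loop↦3})]; R=∅⟩
… configuration repeats with period 3 (steps 5–7 recur indefinitely) …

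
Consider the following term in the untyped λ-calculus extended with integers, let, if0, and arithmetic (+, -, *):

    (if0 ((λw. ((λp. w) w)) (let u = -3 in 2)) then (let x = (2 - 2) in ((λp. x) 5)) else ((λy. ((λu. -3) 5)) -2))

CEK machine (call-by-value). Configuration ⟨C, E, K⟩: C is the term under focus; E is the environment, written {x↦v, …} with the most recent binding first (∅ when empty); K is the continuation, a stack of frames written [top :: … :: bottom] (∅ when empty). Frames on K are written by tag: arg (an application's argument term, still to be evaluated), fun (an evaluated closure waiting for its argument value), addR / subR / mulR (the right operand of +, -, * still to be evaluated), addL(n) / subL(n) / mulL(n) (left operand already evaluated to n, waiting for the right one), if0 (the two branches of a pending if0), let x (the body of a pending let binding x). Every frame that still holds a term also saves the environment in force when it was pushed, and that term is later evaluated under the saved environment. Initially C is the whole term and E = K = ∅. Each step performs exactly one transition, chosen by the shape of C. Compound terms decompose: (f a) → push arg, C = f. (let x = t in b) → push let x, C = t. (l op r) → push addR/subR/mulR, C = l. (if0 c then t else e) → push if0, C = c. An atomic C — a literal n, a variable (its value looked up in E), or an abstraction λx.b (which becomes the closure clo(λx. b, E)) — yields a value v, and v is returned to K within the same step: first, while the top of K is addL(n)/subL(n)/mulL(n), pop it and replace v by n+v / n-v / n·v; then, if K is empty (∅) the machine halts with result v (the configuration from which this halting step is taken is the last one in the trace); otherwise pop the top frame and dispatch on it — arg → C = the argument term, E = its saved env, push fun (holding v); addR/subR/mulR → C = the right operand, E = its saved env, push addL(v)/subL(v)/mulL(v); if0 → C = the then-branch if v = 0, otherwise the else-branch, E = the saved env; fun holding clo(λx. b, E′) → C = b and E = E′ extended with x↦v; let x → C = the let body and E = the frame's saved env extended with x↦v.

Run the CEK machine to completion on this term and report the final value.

t=0: [C=(if0 ((λw. ((λp. w) w)) (let u = -3 in 2)) then (let x = (2 - 2) in ((λp. x) 5)) else ((λy. ((λu. -3) 5)) -2)) | E=∅ | K=∅]
t=1: [C=((λw. ((λp. w) w)) (let u = -3 in 2)) | E=∅ | K=[if0]]
t=2: [C=(λw. ((λp. w) w)) | E=∅ | K=[arg :: if0]]
t=3: [C=(let u = -3 in 2) | E=∅ | K=[fun :: if0]]
t=4: [C=-3 | E=∅ | K=[let u :: fun :: if0]]
t=5: [C=2 | E={u↦-3} | K=[fun :: if0]]
t=6: [C=((λp. w) w) | E={w↦2} | K=[if0]]
t=7: [C=(λp. w) | E={w↦2} | K=[arg :: if0]]
t=8: [C=w | E={w↦2} | K=[fun :: if0]]
t=9: [C=w | E={p↦2, w↦2} | K=[if0]]
t=10: [C=((λy. ((λu. -3) 5)) -2) | E=∅ | K=∅]
t=11: [C=(λy. ((λu. -3) 5)) | E=∅ | K=[arg]]
t=12: [C=-2 | E=∅ | K=[fun]]
t=13: [C=((λu. -3) 5) | E={y↦-2} | K=∅]
t=14: [C=(λu. -3) | E={y↦-2} | K=[arg]]
t=15: [C=5 | E={y↦-2} | K=[fun]]
t=16: [C=-3 | E={u↦5, y↦-2} | K=∅]
→ final value -3

Answer: -3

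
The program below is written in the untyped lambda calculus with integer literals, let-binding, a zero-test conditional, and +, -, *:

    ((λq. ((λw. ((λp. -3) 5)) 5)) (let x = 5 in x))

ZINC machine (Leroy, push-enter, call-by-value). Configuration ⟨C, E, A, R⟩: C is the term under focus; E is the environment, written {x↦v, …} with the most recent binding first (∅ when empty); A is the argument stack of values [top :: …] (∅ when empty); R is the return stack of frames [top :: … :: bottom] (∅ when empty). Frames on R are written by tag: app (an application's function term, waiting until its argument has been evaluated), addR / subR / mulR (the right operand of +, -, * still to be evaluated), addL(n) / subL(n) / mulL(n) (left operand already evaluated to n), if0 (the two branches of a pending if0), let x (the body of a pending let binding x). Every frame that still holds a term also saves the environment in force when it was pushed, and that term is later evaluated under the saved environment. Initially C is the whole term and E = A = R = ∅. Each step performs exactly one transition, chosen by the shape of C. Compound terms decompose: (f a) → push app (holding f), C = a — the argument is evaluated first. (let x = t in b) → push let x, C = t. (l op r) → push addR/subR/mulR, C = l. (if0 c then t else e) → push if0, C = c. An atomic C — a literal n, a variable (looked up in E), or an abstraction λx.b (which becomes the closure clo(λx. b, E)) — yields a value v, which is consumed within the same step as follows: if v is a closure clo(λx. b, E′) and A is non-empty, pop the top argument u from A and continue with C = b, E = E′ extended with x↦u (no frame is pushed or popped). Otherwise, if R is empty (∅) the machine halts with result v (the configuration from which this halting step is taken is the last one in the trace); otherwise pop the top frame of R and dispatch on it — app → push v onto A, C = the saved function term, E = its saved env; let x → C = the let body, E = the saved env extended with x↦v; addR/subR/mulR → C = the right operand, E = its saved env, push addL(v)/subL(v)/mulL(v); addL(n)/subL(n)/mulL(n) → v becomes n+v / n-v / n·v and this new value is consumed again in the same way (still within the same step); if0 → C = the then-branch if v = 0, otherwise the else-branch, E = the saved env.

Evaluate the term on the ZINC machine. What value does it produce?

step 0: ⟨C=((λq. ((λw. ((λp. -3) 5)) 5)) (let x = 5 in x)); E=∅; A=∅; R=∅⟩
step 1: ⟨C=(let x = 5 in x); E=∅; A=∅; R=[app]⟩
step 2: ⟨C=5; E=∅; A=∅; R=[let x :: app]⟩
step 3: ⟨C=x; E={x↦5}; A=∅; R=[app]⟩
step 4: ⟨C=(λq. ((λw. ((λp. -3) 5)) 5)); E=∅; A=[5]; R=∅⟩
step 5: ⟨C=((λw. ((λp. -3) 5)) 5); E={q↦5}; A=∅; R=∅⟩
step 6: ⟨C=5; E={q↦5}; A=∅; R=[app]⟩
step 7: ⟨C=(λw. ((λp. -3) 5)); E={q↦5}; A=[5]; R=∅⟩
step 8: ⟨C=((λp. -3) 5); E={w↦5, q↦5}; A=∅; R=∅⟩
step 9: ⟨C=5; E={w↦5, q↦5}; A=∅; R=[app]⟩
step 10: ⟨C=(λp. -3); E={w↦5, q↦5}; A=[5]; R=∅⟩
step 11: ⟨C=-3; E={p↦5, w↦5, q↦5}; A=∅; R=∅⟩
→ final value -3

Answer: -3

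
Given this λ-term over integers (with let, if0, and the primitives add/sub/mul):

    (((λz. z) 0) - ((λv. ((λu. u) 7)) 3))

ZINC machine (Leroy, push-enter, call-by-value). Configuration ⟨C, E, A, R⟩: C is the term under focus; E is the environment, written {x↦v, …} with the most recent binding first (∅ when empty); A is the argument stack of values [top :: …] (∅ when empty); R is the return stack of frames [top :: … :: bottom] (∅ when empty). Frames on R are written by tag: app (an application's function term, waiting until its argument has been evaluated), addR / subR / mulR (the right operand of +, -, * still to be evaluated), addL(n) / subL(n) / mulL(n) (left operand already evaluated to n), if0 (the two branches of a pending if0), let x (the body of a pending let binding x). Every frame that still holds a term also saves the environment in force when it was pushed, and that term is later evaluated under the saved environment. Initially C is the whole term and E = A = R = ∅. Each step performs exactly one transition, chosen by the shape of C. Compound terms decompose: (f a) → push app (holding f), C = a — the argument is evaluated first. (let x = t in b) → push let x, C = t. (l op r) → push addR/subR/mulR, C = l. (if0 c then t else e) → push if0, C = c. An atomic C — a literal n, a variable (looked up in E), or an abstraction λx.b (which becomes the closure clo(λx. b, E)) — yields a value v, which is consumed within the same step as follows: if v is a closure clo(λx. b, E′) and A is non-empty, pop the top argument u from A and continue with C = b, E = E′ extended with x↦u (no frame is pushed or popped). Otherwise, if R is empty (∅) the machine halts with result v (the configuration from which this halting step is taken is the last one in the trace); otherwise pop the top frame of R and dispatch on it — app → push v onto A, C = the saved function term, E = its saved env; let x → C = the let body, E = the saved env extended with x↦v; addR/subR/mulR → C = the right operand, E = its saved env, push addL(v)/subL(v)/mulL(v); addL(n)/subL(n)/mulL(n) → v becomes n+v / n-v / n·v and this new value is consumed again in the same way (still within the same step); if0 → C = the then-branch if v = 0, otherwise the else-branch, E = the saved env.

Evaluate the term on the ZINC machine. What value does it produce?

step 0: <C=(((λz. z) 0) - ((λv. ((λu. u) 7)) 3)), E=∅, A=∅, R=∅>
step 1: <C=((λz. z) 0), E=∅, A=∅, R=[subR]>
step 2: <C=0, E=∅, A=∅, R=[app :: subR]>
step 3: <C=(λz. z), E=∅, A=[0], R=[subR]>
step 4: <C=z, E={z↦0}, A=∅, R=[subR]>
step 5: <C=((λv. ((λu. u) 7)) 3), E=∅, A=∅, R=[subL(0)]>
step 6: <C=3, E=∅, A=∅, R=[app :: subL(0)]>
step 7: <C=(λv. ((λu. u) 7)), E=∅, A=[3], R=[subL(0)]>
step 8: <C=((λu. u) 7), E={v↦3}, A=∅, R=[subL(0)]>
step 9: <C=7, E={v↦3}, A=∅, R=[app :: subL(0)]>
step 10: <C=(λu. u), E={v↦3}, A=[7], R=[subL(0)]>
step 11: <C=u, E={u↦7, v↦3}, A=∅, R=[subL(0)]>
→ final value -7

Answer: -7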